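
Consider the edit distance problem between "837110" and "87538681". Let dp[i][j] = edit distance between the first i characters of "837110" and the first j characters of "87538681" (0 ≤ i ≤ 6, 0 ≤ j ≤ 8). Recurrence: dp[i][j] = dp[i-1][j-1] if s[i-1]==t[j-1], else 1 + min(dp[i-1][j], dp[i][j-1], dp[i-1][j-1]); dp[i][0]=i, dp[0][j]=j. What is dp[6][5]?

4

   ''  8  7  5  3  8  6  8  1
''  0  1  2  3  4  5  6  7  8
 8  1  0  1  2  3  4  5  6  7
 3  2  1  1  2  2  3  4  5  6
 7  3  2  1  2  3  3  4  5  6
 1  4  3  2  2  3  4  4  5  5
 1  5  4  3  3  3  4  5  5  5
 0  6  5  4  4  4  4  5  6  6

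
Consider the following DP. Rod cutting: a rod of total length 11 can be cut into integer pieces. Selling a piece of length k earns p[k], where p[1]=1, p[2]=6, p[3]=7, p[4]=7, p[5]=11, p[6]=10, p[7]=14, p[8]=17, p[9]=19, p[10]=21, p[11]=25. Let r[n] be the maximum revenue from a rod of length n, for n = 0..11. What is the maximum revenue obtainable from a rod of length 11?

   n    0    1    2    3    4    5    6    7    8    9   10   11
r[n]    0    1    6    7   12   13   18   19   24   25   30   31

31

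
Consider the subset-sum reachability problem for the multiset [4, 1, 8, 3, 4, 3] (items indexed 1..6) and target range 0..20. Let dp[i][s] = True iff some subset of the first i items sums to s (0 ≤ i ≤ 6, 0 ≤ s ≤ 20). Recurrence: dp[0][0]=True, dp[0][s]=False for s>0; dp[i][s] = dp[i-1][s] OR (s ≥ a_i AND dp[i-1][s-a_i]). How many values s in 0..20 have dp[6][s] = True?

20

i\s   0   1   2   3   4   5   6   7   8   9  10  11  12  13  14  15  16  17  18  19  20
  0   T   F   F   F   F   F   F   F   F   F   F   F   F   F   F   F   F   F   F   F   F
  1   T   F   F   F   T   F   F   F   F   F   F   F   F   F   F   F   F   F   F   F   F
  2   T   T   F   F   T   T   F   F   F   F   F   F   F   F   F   F   F   F   F   F   F
  3   T   T   F   F   T   T   F   F   T   T   F   F   T   T   F   F   F   F   F   F   F
  4   T   T   F   T   T   T   F   T   T   T   F   T   T   T   F   T   T   F   F   F   F
  5   T   T   F   T   T   T   F   T   T   T   F   T   T   T   F   T   T   T   F   T   T
  6   T   T   F   T   T   T   T   T   T   T   T   T   T   T   T   T   T   T   T   T   T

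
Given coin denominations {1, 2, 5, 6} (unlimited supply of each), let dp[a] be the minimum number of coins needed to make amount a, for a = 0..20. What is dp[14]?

3

 a  0  1  2  3  4  5  6  7  8  9 10 11 12 13 14 15 16 17 18 19 20
dp  0  1  1  2  2  1  1  2  2  3  2  2  2  3  3  3  3  3  3  4  4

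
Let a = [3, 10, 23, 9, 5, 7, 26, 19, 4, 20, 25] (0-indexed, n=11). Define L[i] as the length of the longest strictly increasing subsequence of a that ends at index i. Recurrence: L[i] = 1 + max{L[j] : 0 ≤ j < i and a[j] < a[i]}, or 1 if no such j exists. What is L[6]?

4

   i    0    1    2    3    4    5    6    7    8    9   10
a[i]    3   10   23    9    5    7   26   19    4   20   25
L[i]    1    2    3    2    2    3    4    4    2    5    6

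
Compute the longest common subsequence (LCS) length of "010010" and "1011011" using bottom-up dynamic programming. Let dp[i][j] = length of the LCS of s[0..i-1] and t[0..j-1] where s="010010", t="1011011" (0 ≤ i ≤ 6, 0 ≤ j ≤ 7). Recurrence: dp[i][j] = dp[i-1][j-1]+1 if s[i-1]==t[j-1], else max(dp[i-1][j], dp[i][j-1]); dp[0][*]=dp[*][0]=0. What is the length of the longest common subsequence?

4

   ''  1  0  1  1  0  1  1
''  0  0  0  0  0  0  0  0
 0  0  0  1  1  1  1  1  1
 1  0  1  1  2  2  2  2  2
 0  0  1  2  2  2  3  3  3
 0  0  1  2  2  2  3  3  3
 1  0  1  2  3  3  3  4  4
 0  0  1  2  3  3  4  4  4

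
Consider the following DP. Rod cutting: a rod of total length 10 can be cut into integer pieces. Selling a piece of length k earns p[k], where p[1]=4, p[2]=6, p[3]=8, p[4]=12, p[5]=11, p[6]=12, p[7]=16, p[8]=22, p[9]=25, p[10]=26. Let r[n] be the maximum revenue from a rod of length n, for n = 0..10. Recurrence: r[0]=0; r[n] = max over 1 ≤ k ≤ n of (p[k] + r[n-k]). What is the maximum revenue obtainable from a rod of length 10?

40

   n    0    1    2    3    4    5    6    7    8    9   10
r[n]    0    4    8   12   16   20   24   28   32   36   40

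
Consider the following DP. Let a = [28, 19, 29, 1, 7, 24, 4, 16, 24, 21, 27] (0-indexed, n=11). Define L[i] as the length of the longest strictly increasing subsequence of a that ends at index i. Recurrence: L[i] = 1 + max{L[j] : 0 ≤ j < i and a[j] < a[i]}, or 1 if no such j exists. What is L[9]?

4

   i    0    1    2    3    4    5    6    7    8    9   10
a[i]   28   19   29    1    7   24    4   16   24   21   27
L[i]    1    1    2    1    2    3    2    3    4    4    5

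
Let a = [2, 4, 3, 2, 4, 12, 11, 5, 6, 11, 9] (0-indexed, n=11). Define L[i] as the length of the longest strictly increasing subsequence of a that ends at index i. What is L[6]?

   i    0    1    2    3    4    5    6    7    8    9   10
a[i]    2    4    3    2    4   12   11    5    6   11    9
L[i]    1    2    2    1    3    4    4    4    5    6    6

4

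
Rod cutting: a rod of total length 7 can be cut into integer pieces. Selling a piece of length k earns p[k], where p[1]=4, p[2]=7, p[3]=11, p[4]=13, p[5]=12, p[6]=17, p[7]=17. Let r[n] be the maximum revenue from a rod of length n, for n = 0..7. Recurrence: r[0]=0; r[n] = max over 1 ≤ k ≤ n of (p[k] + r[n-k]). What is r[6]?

24

   n    0    1    2    3    4    5    6    7
r[n]    0    4    8   12   16   20   24   28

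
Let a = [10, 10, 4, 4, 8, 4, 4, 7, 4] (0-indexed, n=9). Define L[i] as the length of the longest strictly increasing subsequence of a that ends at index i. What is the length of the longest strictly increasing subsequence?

2

   i    0    1    2    3    4    5    6    7    8
a[i]   10   10    4    4    8    4    4    7    4
L[i]    1    1    1    1    2    1    1    2    1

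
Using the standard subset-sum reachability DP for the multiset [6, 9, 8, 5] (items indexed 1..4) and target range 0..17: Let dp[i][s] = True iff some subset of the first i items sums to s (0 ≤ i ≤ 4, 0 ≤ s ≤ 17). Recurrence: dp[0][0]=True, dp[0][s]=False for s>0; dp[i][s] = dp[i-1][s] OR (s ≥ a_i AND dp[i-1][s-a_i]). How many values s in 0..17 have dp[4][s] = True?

10

i\s   0   1   2   3   4   5   6   7   8   9  10  11  12  13  14  15  16  17
  0   T   F   F   F   F   F   F   F   F   F   F   F   F   F   F   F   F   F
  1   T   F   F   F   F   F   T   F   F   F   F   F   F   F   F   F   F   F
  2   T   F   F   F   F   F   T   F   F   T   F   F   F   F   F   T   F   F
  3   T   F   F   F   F   F   T   F   T   T   F   F   F   F   T   T   F   T
  4   T   F   F   F   F   T   T   F   T   T   F   T   F   T   T   T   F   T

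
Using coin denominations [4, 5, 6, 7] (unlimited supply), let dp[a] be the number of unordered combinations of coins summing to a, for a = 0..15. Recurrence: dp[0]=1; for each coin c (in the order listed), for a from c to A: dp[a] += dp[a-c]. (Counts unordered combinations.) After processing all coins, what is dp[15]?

after  coin     0     1     2     3     4     5     6     7     8     9    10    11    12    13    14    15
          4     1     0     0     0     1     0     0     0     1     0     0     0     1     0     0     0
          5     1     0     0     0     1     1     0     0     1     1     1     0     1     1     1     1
          6     1     0     0     0     1     1     1     0     1     1     2     1     2     1     2     2
          7     1     0     0     0     1     1     1     1     1     1     2     2     3     2     3     3

3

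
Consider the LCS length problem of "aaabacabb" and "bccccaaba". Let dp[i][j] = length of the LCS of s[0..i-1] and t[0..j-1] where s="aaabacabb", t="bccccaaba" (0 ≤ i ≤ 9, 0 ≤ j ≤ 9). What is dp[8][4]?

   ''  b  c  c  c  c  a  a  b  a
''  0  0  0  0  0  0  0  0  0  0
 a  0  0  0  0  0  0  1  1  1  1
 a  0  0  0  0  0  0  1  2  2  2
 a  0  0  0  0  0  0  1  2  2  3
 b  0  1  1  1  1  1  1  2  3  3
 a  0  1  1  1  1  1  2  2  3  4
 c  0  1  2  2  2  2  2  2  3  4
 a  0  1  2  2  2  2  3  3  3  4
 b  0  1  2  2  2  2  3  3  4  4
 b  0  1  2  2  2  2  3  3  4  4

2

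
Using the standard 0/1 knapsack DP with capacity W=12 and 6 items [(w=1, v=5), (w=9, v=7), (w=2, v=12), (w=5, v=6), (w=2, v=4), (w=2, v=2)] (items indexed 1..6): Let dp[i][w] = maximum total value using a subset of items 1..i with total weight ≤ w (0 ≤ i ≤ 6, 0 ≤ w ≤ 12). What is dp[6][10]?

i\w   0   1   2   3   4   5   6   7   8   9  10  11  12
  0   0   0   0   0   0   0   0   0   0   0   0   0   0
  1   0   5   5   5   5   5   5   5   5   5   5   5   5
  2   0   5   5   5   5   5   5   5   5   7  12  12  12
  3   0   5  12  17  17  17  17  17  17  17  17  19  24
  4   0   5  12  17  17  17  17  18  23  23  23  23  24
  5   0   5  12  17  17  21  21  21  23  23  27  27  27
  6   0   5  12  17  17  21  21  23  23  23  27  27  29

27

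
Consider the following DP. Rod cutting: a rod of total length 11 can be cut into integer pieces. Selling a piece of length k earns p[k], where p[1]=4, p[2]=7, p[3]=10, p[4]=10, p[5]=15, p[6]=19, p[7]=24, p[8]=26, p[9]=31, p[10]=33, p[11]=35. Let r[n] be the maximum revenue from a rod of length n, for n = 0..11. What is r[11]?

44

   n    0    1    2    3    4    5    6    7    8    9   10   11
r[n]    0    4    8   12   16   20   24   28   32   36   40   44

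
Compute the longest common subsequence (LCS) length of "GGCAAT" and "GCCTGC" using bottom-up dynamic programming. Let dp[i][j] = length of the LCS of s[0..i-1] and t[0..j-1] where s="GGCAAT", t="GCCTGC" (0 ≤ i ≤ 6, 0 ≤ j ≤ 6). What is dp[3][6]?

   ''  G  C  C  T  G  C
''  0  0  0  0  0  0  0
 G  0  1  1  1  1  1  1
 G  0  1  1  1  1  2  2
 C  0  1  2  2  2  2  3
 A  0  1  2  2  2  2  3
 A  0  1  2  2  2  2  3
 T  0  1  2  2  3  3  3

3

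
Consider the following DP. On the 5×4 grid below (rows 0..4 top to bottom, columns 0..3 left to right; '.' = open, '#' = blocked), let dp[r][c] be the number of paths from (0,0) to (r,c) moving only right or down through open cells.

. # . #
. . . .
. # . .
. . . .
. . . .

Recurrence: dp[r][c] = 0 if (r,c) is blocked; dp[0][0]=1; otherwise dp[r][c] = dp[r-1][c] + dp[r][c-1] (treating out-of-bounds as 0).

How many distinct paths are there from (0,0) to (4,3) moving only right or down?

8

r\c   0   1   2   3
  0   1   0   0   0
  1   1   1   1   1
  2   1   0   1   2
  3   1   1   2   4
  4   1   2   4   8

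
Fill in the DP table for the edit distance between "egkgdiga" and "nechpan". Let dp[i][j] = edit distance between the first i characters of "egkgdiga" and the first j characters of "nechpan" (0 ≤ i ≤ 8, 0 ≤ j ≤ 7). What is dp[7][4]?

   ''  n  e  c  h  p  a  n
''  0  1  2  3  4  5  6  7
 e  1  1  1  2  3  4  5  6
 g  2  2  2  2  3  4  5  6
 k  3  3  3  3  3  4  5  6
 g  4  4  4  4  4  4  5  6
 d  5  5  5  5  5  5  5  6
 i  6  6  6  6  6  6  6  6
 g  7  7  7  7  7  7  7  7
 a  8  8  8  8  8  8  7  8

7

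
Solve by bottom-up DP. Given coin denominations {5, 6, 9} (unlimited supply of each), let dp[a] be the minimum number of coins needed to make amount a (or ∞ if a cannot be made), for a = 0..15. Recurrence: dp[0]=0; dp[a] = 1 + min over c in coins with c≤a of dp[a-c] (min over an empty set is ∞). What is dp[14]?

 a  0  1  2  3  4  5  6  7  8  9 10 11 12 13 14 15
dp  0  -  -  -  -  1  1  -  -  1  2  2  2  -  2  2
(- denotes ∞ / unreachable)

2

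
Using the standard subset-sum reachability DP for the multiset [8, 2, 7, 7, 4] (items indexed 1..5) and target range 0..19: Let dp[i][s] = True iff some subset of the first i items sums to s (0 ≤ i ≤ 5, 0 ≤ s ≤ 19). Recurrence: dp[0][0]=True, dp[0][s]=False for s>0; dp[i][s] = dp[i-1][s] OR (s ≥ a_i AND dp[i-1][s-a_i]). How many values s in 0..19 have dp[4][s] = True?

i\s   0   1   2   3   4   5   6   7   8   9  10  11  12  13  14  15  16  17  18  19
  0   T   F   F   F   F   F   F   F   F   F   F   F   F   F   F   F   F   F   F   F
  1   T   F   F   F   F   F   F   F   T   F   F   F   F   F   F   F   F   F   F   F
  2   T   F   T   F   F   F   F   F   T   F   T   F   F   F   F   F   F   F   F   F
  3   T   F   T   F   F   F   F   T   T   T   T   F   F   F   F   T   F   T   F   F
  4   T   F   T   F   F   F   F   T   T   T   T   F   F   F   T   T   T   T   F   F
  5   T   F   T   F   T   F   T   T   T   T   T   T   T   T   T   T   T   T   T   T

10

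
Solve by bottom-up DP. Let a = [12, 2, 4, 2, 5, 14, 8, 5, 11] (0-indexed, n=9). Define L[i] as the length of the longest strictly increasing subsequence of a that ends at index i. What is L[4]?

3

   i    0    1    2    3    4    5    6    7    8
a[i]   12    2    4    2    5   14    8    5   11
L[i]    1    1    2    1    3    4    4    3    5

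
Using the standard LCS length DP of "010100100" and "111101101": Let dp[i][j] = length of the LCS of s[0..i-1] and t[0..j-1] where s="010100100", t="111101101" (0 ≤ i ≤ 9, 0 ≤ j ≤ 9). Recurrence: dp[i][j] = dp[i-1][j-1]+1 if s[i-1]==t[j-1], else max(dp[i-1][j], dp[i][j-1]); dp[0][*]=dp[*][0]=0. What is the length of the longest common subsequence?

   ''  1  1  1  1  0  1  1  0  1
''  0  0  0  0  0  0  0  0  0  0
 0  0  0  0  0  0  1  1  1  1  1
 1  0  1  1  1  1  1  2  2  2  2
 0  0  1  1  1  1  2  2  2  3  3
 1  0  1  2  2  2  2  3  3  3  4
 0  0  1  2  2  2  3  3  3  4  4
 0  0  1  2  2  2  3  3  3  4  4
 1  0  1  2  3  3  3  4  4  4  5
 0  0  1  2  3  3  4  4  4  5  5
 0  0  1  2  3  3  4  4  4  5  5

5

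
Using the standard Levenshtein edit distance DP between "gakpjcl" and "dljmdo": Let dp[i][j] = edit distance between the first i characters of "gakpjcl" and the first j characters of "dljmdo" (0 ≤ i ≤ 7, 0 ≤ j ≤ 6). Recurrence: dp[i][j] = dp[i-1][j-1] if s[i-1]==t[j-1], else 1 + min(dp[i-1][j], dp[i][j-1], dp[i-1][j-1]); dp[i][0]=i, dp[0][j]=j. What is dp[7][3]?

6

   ''  d  l  j  m  d  o
''  0  1  2  3  4  5  6
 g  1  1  2  3  4  5  6
 a  2  2  2  3  4  5  6
 k  3  3  3  3  4  5  6
 p  4  4  4  4  4  5  6
 j  5  5  5  4  5  5  6
 c  6  6  6  5  5  6  6
 l  7  7  6  6  6  6  7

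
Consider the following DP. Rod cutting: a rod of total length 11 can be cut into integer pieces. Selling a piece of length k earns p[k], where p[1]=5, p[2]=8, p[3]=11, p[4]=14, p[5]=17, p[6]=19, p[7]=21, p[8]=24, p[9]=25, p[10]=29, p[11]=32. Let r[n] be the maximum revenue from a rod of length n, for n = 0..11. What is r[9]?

45

   n    0    1    2    3    4    5    6    7    8    9   10   11
r[n]    0    5   10   15   20   25   30   35   40   45   50   55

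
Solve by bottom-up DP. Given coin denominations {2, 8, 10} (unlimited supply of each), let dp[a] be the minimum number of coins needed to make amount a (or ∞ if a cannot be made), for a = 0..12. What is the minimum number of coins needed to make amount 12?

 a  0  1  2  3  4  5  6  7  8  9 10 11 12
dp  0  -  1  -  2  -  3  -  1  -  1  -  2
(- denotes ∞ / unreachable)

2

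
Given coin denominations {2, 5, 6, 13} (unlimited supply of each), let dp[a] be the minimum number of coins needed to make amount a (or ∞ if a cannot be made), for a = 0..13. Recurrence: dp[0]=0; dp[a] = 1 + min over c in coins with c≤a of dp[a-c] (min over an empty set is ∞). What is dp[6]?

 a  0  1  2  3  4  5  6  7  8  9 10 11 12 13
dp  0  -  1  -  2  1  1  2  2  3  2  2  2  1
(- denotes ∞ / unreachable)

1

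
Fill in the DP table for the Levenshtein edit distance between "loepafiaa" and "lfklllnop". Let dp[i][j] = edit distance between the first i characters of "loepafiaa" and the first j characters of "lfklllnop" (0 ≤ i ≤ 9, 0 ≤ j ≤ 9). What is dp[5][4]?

   ''  l  f  k  l  l  l  n  o  p
''  0  1  2  3  4  5  6  7  8  9
 l  1  0  1  2  3  4  5  6  7  8
 o  2  1  1  2  3  4  5  6  6  7
 e  3  2  2  2  3  4  5  6  7  7
 p  4  3  3  3  3  4  5  6  7  7
 a  5  4  4  4  4  4  5  6  7  8
 f  6  5  4  5  5  5  5  6  7  8
 i  7  6  5  5  6  6  6  6  7  8
 a  8  7  6  6  6  7  7  7  7  8
 a  9  8  7  7  7  7  8  8  8  8

4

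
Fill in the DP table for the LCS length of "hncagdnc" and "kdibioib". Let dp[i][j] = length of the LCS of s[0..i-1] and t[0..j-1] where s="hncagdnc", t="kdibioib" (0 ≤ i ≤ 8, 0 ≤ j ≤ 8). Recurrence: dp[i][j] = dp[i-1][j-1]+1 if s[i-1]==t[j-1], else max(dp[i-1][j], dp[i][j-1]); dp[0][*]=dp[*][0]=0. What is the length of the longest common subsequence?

1

   ''  k  d  i  b  i  o  i  b
''  0  0  0  0  0  0  0  0  0
 h  0  0  0  0  0  0  0  0  0
 n  0  0  0  0  0  0  0  0  0
 c  0  0  0  0  0  0  0  0  0
 a  0  0  0  0  0  0  0  0  0
 g  0  0  0  0  0  0  0  0  0
 d  0  0  1  1  1  1  1  1  1
 n  0  0  1  1  1  1  1  1  1
 c  0  0  1  1  1  1  1  1  1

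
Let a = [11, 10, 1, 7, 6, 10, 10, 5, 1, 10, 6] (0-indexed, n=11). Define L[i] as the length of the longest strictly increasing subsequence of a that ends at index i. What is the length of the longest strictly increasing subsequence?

3

   i    0    1    2    3    4    5    6    7    8    9   10
a[i]   11   10    1    7    6   10   10    5    1   10    6
L[i]    1    1    1    2    2    3    3    2    1    3    3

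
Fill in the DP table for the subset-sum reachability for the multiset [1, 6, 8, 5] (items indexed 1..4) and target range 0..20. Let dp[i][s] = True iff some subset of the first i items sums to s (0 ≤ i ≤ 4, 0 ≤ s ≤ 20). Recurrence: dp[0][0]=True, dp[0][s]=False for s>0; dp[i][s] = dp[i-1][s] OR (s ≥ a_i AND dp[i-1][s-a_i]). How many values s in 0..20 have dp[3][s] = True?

8

i\s   0   1   2   3   4   5   6   7   8   9  10  11  12  13  14  15  16  17  18  19  20
  0   T   F   F   F   F   F   F   F   F   F   F   F   F   F   F   F   F   F   F   F   F
  1   T   T   F   F   F   F   F   F   F   F   F   F   F   F   F   F   F   F   F   F   F
  2   T   T   F   F   F   F   T   T   F   F   F   F   F   F   F   F   F   F   F   F   F
  3   T   T   F   F   F   F   T   T   T   T   F   F   F   F   T   T   F   F   F   F   F
  4   T   T   F   F   F   T   T   T   T   T   F   T   T   T   T   T   F   F   F   T   T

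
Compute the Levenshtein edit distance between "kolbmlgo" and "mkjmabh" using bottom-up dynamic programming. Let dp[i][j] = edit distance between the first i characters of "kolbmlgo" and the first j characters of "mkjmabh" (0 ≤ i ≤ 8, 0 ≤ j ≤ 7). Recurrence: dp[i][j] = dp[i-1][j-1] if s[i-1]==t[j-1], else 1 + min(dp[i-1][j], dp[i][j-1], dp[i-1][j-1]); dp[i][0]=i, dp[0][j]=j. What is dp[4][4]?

   ''  m  k  j  m  a  b  h
''  0  1  2  3  4  5  6  7
 k  1  1  1  2  3  4  5  6
 o  2  2  2  2  3  4  5  6
 l  3  3  3  3  3  4  5  6
 b  4  4  4  4  4  4  4  5
 m  5  4  5  5  4  5  5  5
 l  6  5  5  6  5  5  6  6
 g  7  6  6  6  6  6  6  7
 o  8  7  7  7  7  7  7  7

4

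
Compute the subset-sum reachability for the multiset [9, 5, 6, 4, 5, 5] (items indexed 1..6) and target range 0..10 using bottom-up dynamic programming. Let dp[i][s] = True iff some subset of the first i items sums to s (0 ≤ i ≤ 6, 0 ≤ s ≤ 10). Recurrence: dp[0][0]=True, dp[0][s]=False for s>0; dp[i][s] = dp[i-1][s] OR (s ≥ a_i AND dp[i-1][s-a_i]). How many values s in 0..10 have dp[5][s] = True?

i\s   0   1   2   3   4   5   6   7   8   9  10
  0   T   F   F   F   F   F   F   F   F   F   F
  1   T   F   F   F   F   F   F   F   F   T   F
  2   T   F   F   F   F   T   F   F   F   T   F
  3   T   F   F   F   F   T   T   F   F   T   F
  4   T   F   F   F   T   T   T   F   F   T   T
  5   T   F   F   F   T   T   T   F   F   T   T
  6   T   F   F   F   T   T   T   F   F   T   T

6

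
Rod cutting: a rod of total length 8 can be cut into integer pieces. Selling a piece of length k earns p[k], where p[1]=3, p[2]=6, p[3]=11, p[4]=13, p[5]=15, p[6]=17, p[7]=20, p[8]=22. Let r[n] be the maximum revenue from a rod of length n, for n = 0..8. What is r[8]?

   n    0    1    2    3    4    5    6    7    8
r[n]    0    3    6   11   14   17   22   25   28

28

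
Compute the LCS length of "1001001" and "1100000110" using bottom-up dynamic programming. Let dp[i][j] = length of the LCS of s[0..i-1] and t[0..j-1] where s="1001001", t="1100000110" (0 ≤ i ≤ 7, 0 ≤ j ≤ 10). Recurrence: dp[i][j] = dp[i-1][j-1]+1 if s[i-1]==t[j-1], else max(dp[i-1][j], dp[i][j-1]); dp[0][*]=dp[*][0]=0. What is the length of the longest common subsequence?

6

   ''  1  1  0  0  0  0  0  1  1  0
''  0  0  0  0  0  0  0  0  0  0  0
 1  0  1  1  1  1  1  1  1  1  1  1
 0  0  1  1  2  2  2  2  2  2  2  2
 0  0  1  1  2  3  3  3  3  3  3  3
 1  0  1  2  2  3  3  3  3  4  4  4
 0  0  1  2  3  3  4  4  4  4  4  5
 0  0  1  2  3  4  4  5  5  5  5  5
 1  0  1  2  3  4  4  5  5  6  6  6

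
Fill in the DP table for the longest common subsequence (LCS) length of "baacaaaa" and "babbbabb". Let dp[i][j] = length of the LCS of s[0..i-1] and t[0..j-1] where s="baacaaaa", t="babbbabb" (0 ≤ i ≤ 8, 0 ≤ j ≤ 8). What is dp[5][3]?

2

   ''  b  a  b  b  b  a  b  b
''  0  0  0  0  0  0  0  0  0
 b  0  1  1  1  1  1  1  1  1
 a  0  1  2  2  2  2  2  2  2
 a  0  1  2  2  2  2  3  3  3
 c  0  1  2  2  2  2  3  3  3
 a  0  1  2  2  2  2  3  3  3
 a  0  1  2  2  2  2  3  3  3
 a  0  1  2  2  2  2  3  3  3
 a  0  1  2  2  2  2  3  3  3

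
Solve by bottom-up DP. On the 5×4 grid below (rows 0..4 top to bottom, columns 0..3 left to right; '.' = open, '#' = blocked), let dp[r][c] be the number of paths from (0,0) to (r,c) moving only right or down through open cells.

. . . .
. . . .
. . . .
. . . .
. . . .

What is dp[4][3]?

35

r\c   0   1   2   3
  0   1   1   1   1
  1   1   2   3   4
  2   1   3   6  10
  3   1   4  10  20
  4   1   5  15  35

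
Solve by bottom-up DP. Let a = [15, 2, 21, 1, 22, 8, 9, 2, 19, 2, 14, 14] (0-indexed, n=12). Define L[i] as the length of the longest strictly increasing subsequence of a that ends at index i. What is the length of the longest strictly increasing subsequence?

   i    0    1    2    3    4    5    6    7    8    9   10   11
a[i]   15    2   21    1   22    8    9    2   19    2   14   14
L[i]    1    1    2    1    3    2    3    2    4    2    4    4

4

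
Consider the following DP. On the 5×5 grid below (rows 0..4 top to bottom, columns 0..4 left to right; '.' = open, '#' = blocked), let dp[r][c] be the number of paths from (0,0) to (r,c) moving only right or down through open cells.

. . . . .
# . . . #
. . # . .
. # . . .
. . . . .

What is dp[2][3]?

3

r\c   0   1   2   3   4
  0   1   1   1   1   1
  1   0   1   2   3   0
  2   0   1   0   3   3
  3   0   0   0   3   6
  4   0   0   0   3   9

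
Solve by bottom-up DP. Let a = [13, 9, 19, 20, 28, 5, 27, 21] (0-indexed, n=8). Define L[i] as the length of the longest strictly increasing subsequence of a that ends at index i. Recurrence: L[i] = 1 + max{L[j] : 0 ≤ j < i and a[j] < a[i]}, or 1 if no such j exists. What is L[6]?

   i    0    1    2    3    4    5    6    7
a[i]   13    9   19   20   28    5   27   21
L[i]    1    1    2    3    4    1    4    4

4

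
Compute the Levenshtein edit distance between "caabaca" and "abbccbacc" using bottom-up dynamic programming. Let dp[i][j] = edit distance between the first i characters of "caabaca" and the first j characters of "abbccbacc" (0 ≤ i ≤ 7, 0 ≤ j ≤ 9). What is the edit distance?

   ''  a  b  b  c  c  b  a  c  c
''  0  1  2  3  4  5  6  7  8  9
 c  1  1  2  3  3  4  5  6  7  8
 a  2  1  2  3  4  4  5  5  6  7
 a  3  2  2  3  4  5  5  5  6  7
 b  4  3  2  2  3  4  5  6  6  7
 a  5  4  3  3  3  4  5  5  6  7
 c  6  5  4  4  3  3  4  5  5  6
 a  7  6  5  5  4  4  4  4  5  6

6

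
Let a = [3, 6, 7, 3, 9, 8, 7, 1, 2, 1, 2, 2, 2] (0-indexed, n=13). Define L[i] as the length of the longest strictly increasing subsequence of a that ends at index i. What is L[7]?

   i    0    1    2    3    4    5    6    7    8    9   10   11   12
a[i]    3    6    7    3    9    8    7    1    2    1    2    2    2
L[i]    1    2    3    1    4    4    3    1    2    1    2    2    2

1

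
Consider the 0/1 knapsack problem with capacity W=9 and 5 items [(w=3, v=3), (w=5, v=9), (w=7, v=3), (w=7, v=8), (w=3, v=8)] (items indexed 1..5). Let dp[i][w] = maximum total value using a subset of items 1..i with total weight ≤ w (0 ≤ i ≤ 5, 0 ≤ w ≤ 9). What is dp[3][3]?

i\w   0   1   2   3   4   5   6   7   8   9
  0   0   0   0   0   0   0   0   0   0   0
  1   0   0   0   3   3   3   3   3   3   3
  2   0   0   0   3   3   9   9   9  12  12
  3   0   0   0   3   3   9   9   9  12  12
  4   0   0   0   3   3   9   9   9  12  12
  5   0   0   0   8   8   9  11  11  17  17

3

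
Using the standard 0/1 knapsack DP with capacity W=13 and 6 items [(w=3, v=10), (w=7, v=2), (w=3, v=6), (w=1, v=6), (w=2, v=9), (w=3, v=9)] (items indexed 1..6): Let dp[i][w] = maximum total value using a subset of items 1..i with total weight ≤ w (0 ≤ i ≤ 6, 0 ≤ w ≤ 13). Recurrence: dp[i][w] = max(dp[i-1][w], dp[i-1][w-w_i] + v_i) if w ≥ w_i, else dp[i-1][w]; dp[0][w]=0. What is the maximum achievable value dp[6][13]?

i\w   0   1   2   3   4   5   6   7   8   9  10  11  12  13
  0   0   0   0   0   0   0   0   0   0   0   0   0   0   0
  1   0   0   0  10  10  10  10  10  10  10  10  10  10  10
  2   0   0   0  10  10  10  10  10  10  10  12  12  12  12
  3   0   0   0  10  10  10  16  16  16  16  16  16  16  18
  4   0   6   6  10  16  16  16  22  22  22  22  22  22  22
  5   0   6   9  15  16  19  25  25  25  31  31  31  31  31
  6   0   6   9  15  16  19  25  25  28  34  34  34  40  40

40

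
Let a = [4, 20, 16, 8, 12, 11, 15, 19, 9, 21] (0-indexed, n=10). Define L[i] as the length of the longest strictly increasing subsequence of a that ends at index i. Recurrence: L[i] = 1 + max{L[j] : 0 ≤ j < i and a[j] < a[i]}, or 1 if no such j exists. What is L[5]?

   i    0    1    2    3    4    5    6    7    8    9
a[i]    4   20   16    8   12   11   15   19    9   21
L[i]    1    2    2    2    3    3    4    5    3    6

3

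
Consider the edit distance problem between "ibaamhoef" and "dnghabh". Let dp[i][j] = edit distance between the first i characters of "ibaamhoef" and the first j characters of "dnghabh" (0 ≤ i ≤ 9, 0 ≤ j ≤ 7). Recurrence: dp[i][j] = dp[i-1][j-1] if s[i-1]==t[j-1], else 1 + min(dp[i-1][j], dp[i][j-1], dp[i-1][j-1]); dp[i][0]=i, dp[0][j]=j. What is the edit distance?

8

   ''  d  n  g  h  a  b  h
''  0  1  2  3  4  5  6  7
 i  1  1  2  3  4  5  6  7
 b  2  2  2  3  4  5  5  6
 a  3  3  3  3  4  4  5  6
 a  4  4  4  4  4  4  5  6
 m  5  5  5  5  5  5  5  6
 h  6  6  6  6  5  6  6  5
 o  7  7  7  7  6  6  7  6
 e  8  8  8  8  7  7  7  7
 f  9  9  9  9  8  8  8  8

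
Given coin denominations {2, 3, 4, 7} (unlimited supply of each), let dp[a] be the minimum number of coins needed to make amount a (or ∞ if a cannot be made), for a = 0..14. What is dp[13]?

 a  0  1  2  3  4  5  6  7  8  9 10 11 12 13 14
dp  0  -  1  1  1  2  2  1  2  2  2  2  3  3  2
(- denotes ∞ / unreachable)

3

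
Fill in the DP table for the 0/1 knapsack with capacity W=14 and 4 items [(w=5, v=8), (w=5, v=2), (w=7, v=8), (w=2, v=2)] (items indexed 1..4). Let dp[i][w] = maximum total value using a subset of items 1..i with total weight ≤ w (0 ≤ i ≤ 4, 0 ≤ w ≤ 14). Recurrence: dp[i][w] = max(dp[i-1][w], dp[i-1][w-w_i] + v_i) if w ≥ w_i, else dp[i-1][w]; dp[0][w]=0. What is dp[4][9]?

10

i\w   0   1   2   3   4   5   6   7   8   9  10  11  12  13  14
  0   0   0   0   0   0   0   0   0   0   0   0   0   0   0   0
  1   0   0   0   0   0   8   8   8   8   8   8   8   8   8   8
  2   0   0   0   0   0   8   8   8   8   8  10  10  10  10  10
  3   0   0   0   0   0   8   8   8   8   8  10  10  16  16  16
  4   0   0   2   2   2   8   8  10  10  10  10  10  16  16  18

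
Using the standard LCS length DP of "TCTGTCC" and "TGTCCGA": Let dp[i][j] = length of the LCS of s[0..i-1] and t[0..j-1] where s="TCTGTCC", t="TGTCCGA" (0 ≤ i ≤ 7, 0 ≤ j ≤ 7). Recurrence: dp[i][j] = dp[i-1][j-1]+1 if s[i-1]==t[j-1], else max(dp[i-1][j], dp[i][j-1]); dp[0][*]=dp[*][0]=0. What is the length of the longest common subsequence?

5

   ''  T  G  T  C  C  G  A
''  0  0  0  0  0  0  0  0
 T  0  1  1  1  1  1  1  1
 C  0  1  1  1  2  2  2  2
 T  0  1  1  2  2  2  2  2
 G  0  1  2  2  2  2  3  3
 T  0  1  2  3  3  3  3  3
 C  0  1  2  3  4  4  4  4
 C  0  1  2  3  4  5  5  5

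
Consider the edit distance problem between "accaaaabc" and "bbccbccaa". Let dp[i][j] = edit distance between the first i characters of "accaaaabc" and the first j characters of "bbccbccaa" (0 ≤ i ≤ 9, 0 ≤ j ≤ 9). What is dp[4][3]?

3

   ''  b  b  c  c  b  c  c  a  a
''  0  1  2  3  4  5  6  7  8  9
 a  1  1  2  3  4  5  6  7  7  8
 c  2  2  2  2  3  4  5  6  7  8
 c  3  3  3  2  2  3  4  5  6  7
 a  4  4  4  3  3  3  4  5  5  6
 a  5  5  5  4  4  4  4  5  5  5
 a  6  6  6  5  5  5  5  5  5  5
 a  7  7  7  6  6  6  6  6  5  5
 b  8  7  7  7  7  6  7  7  6  6
 c  9  8  8  7  7  7  6  7  7  7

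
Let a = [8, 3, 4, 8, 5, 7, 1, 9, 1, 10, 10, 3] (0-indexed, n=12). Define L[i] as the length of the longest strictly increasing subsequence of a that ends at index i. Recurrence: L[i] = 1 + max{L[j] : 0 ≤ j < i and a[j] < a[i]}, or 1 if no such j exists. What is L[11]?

2

   i    0    1    2    3    4    5    6    7    8    9   10   11
a[i]    8    3    4    8    5    7    1    9    1   10   10    3
L[i]    1    1    2    3    3    4    1    5    1    6    6    2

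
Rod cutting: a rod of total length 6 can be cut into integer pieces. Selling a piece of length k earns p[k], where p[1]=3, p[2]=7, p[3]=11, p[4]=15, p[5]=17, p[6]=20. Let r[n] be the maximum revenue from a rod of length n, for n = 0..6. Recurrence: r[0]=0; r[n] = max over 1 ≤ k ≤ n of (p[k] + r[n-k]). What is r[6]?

   n    0    1    2    3    4    5    6
r[n]    0    3    7   11   15   18   22

22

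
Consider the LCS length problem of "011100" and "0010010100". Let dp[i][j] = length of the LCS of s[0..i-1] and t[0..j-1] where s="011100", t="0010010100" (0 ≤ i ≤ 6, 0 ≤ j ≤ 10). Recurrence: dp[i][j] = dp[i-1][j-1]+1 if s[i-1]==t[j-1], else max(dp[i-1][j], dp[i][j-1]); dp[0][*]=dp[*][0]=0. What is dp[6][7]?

   ''  0  0  1  0  0  1  0  1  0  0
''  0  0  0  0  0  0  0  0  0  0  0
 0  0  1  1  1  1  1  1  1  1  1  1
 1  0  1  1  2  2  2  2  2  2  2  2
 1  0  1  1  2  2  2  3  3  3  3  3
 1  0  1  1  2  2  2  3  3  4  4  4
 0  0  1  2  2  3  3  3  4  4  5  5
 0  0  1  2  2  3  4  4  4  4  5  6

4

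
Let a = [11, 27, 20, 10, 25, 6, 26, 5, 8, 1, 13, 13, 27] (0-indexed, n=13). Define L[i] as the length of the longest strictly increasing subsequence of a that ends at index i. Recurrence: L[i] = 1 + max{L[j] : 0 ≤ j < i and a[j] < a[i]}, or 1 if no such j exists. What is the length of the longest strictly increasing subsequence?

   i    0    1    2    3    4    5    6    7    8    9   10   11   12
a[i]   11   27   20   10   25    6   26    5    8    1   13   13   27
L[i]    1    2    2    1    3    1    4    1    2    1    3    3    5

5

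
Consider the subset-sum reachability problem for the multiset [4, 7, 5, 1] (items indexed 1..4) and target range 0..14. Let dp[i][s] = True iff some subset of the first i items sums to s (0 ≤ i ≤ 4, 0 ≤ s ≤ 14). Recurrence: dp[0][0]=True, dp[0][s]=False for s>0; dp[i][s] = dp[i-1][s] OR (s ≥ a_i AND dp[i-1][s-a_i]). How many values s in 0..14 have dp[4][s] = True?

12

i\s   0   1   2   3   4   5   6   7   8   9  10  11  12  13  14
  0   T   F   F   F   F   F   F   F   F   F   F   F   F   F   F
  1   T   F   F   F   T   F   F   F   F   F   F   F   F   F   F
  2   T   F   F   F   T   F   F   T   F   F   F   T   F   F   F
  3   T   F   F   F   T   T   F   T   F   T   F   T   T   F   F
  4   T   T   F   F   T   T   T   T   T   T   T   T   T   T   F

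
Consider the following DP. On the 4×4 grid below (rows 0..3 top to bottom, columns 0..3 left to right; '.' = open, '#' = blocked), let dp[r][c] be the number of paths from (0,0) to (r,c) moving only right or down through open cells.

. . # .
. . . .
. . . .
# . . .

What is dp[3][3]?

15

r\c   0   1   2   3
  0   1   1   0   0
  1   1   2   2   2
  2   1   3   5   7
  3   0   3   8  15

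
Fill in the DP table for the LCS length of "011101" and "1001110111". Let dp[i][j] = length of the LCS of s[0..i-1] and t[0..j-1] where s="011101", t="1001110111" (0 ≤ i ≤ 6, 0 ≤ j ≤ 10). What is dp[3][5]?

   ''  1  0  0  1  1  1  0  1  1  1
''  0  0  0  0  0  0  0  0  0  0  0
 0  0  0  1  1  1  1  1  1  1  1  1
 1  0  1  1  1  2  2  2  2  2  2  2
 1  0  1  1  1  2  3  3  3  3  3  3
 1  0  1  1  1  2  3  4  4  4  4  4
 0  0  1  2  2  2  3  4  5  5  5  5
 1  0  1  2  2  3  3  4  5  6  6  6

3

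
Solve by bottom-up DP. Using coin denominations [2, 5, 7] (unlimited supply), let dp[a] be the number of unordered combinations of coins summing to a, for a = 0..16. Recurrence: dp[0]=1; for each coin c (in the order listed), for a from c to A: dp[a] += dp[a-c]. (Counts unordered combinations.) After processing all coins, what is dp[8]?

1

after  coin     0     1     2     3     4     5     6     7     8     9    10    11    12    13    14    15    16
          2     1     0     1     0     1     0     1     0     1     0     1     0     1     0     1     0     1
          5     1     0     1     0     1     1     1     1     1     1     2     1     2     1     2     2     2
          7     1     0     1     0     1     1     1     2     1     2     2     2     3     2     4     3     4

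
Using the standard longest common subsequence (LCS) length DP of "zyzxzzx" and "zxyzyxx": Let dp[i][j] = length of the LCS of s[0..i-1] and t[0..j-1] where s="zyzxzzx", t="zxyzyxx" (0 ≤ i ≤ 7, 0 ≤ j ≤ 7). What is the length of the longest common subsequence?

   ''  z  x  y  z  y  x  x
''  0  0  0  0  0  0  0  0
 z  0  1  1  1  1  1  1  1
 y  0  1  1  2  2  2  2  2
 z  0  1  1  2  3  3  3  3
 x  0  1  2  2  3  3  4  4
 z  0  1  2  2  3  3  4  4
 z  0  1  2  2  3  3  4  4
 x  0  1  2  2  3  3  4  5

5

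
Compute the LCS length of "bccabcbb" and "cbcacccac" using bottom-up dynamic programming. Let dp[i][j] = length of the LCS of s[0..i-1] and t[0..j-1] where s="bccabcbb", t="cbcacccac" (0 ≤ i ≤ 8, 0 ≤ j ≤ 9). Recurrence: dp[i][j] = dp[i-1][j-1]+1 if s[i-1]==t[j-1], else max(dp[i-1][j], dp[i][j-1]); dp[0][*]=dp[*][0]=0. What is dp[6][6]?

4

   ''  c  b  c  a  c  c  c  a  c
''  0  0  0  0  0  0  0  0  0  0
 b  0  0  1  1  1  1  1  1  1  1
 c  0  1  1  2  2  2  2  2  2  2
 c  0  1  1  2  2  3  3  3  3  3
 a  0  1  1  2  3  3  3  3  4  4
 b  0  1  2  2  3  3  3  3  4  4
 c  0  1  2  3  3  4  4  4  4  5
 b  0  1  2  3  3  4  4  4  4  5
 b  0  1  2  3  3  4  4  4  4  5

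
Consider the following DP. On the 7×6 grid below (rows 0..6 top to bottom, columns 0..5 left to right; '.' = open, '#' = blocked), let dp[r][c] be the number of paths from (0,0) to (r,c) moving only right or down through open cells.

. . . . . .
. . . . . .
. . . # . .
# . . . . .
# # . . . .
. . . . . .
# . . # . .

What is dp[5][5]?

r\c   0   1   2   3   4   5
  0   1   1   1   1   1   1
  1   1   2   3   4   5   6
  2   1   3   6   0   5  11
  3   0   3   9   9  14  25
  4   0   0   9  18  32  57
  5   0   0   9  27  59 116
  6   0   0   9   0  59 175

116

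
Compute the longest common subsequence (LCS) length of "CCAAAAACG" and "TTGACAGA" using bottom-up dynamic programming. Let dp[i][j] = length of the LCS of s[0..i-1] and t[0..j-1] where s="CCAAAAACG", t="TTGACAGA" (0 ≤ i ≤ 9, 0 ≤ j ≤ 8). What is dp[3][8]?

   ''  T  T  G  A  C  A  G  A
''  0  0  0  0  0  0  0  0  0
 C  0  0  0  0  0  1  1  1  1
 C  0  0  0  0  0  1  1  1  1
 A  0  0  0  0  1  1  2  2  2
 A  0  0  0  0  1  1  2  2  3
 A  0  0  0  0  1  1  2  2  3
 A  0  0  0  0  1  1  2  2  3
 A  0  0  0  0  1  1  2  2  3
 C  0  0  0  0  1  2  2  2  3
 G  0  0  0  1  1  2  2  3  3

2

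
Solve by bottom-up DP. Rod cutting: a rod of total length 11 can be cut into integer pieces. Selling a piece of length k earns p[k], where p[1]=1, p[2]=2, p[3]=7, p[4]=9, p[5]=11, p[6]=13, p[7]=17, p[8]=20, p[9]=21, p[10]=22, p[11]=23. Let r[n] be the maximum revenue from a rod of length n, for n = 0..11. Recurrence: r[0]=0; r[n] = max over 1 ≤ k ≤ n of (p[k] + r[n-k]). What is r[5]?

11

   n    0    1    2    3    4    5    6    7    8    9   10   11
r[n]    0    1    2    7    9   11   14   17   20   21   24   27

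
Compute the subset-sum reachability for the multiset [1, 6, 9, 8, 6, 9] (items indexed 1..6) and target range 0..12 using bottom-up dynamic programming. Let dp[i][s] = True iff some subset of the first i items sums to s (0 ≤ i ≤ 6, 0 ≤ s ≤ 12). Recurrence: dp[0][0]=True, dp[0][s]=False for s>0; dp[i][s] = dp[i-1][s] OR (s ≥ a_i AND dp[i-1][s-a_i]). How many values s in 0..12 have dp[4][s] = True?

7

i\s   0   1   2   3   4   5   6   7   8   9  10  11  12
  0   T   F   F   F   F   F   F   F   F   F   F   F   F
  1   T   T   F   F   F   F   F   F   F   F   F   F   F
  2   T   T   F   F   F   F   T   T   F   F   F   F   F
  3   T   T   F   F   F   F   T   T   F   T   T   F   F
  4   T   T   F   F   F   F   T   T   T   T   T   F   F
  5   T   T   F   F   F   F   T   T   T   T   T   F   T
  6   T   T   F   F   F   F   T   T   T   T   T   F   T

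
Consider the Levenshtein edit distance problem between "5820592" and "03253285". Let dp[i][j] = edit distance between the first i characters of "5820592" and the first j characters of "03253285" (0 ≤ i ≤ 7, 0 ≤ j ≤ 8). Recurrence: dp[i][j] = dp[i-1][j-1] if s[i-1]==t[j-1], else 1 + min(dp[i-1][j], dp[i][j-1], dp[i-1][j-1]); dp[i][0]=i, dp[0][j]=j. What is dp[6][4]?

   ''  0  3  2  5  3  2  8  5
''  0  1  2  3  4  5  6  7  8
 5  1  1  2  3  3  4  5  6  7
 8  2  2  2  3  4  4  5  5  6
 2  3  3  3  2  3  4  4  5  6
 0  4  3  4  3  3  4  5  5  6
 5  5  4  4  4  3  4  5  6  5
 9  6  5  5  5  4  4  5  6  6
 2  7  6  6  5  5  5  4  5  6

4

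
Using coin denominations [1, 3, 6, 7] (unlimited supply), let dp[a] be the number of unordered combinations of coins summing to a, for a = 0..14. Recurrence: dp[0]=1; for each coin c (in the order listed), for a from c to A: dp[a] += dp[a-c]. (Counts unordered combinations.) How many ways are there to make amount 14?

14

after  coin     0     1     2     3     4     5     6     7     8     9    10    11    12    13    14
          1     1     1     1     1     1     1     1     1     1     1     1     1     1     1     1
          3     1     1     1     2     2     2     3     3     3     4     4     4     5     5     5
          6     1     1     1     2     2     2     4     4     4     6     6     6     9     9     9
          7     1     1     1     2     2     2     4     5     5     7     8     8    11    13    14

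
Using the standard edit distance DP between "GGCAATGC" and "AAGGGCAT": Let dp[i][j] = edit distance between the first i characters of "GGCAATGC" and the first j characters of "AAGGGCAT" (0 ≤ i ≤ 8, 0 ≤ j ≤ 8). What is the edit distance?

6

   ''  A  A  G  G  G  C  A  T
''  0  1  2  3  4  5  6  7  8
 G  1  1  2  2  3  4  5  6  7
 G  2  2  2  2  2  3  4  5  6
 C  3  3  3  3  3  3  3  4  5
 A  4  3  3  4  4  4  4  3  4
 A  5  4  3  4  5  5  5  4  4
 T  6  5  4  4  5  6  6  5  4
 G  7  6  5  4  4  5  6  6  5
 C  8  7  6  5  5  5  5  6  6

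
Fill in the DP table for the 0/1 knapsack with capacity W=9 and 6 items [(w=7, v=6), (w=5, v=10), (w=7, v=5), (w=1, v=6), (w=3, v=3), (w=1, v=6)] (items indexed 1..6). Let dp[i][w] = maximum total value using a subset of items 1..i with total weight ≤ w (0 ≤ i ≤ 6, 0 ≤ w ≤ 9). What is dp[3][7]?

10

i\w   0   1   2   3   4   5   6   7   8   9
  0   0   0   0   0   0   0   0   0   0   0
  1   0   0   0   0   0   0   0   6   6   6
  2   0   0   0   0   0  10  10  10  10  10
  3   0   0   0   0   0  10  10  10  10  10
  4   0   6   6   6   6  10  16  16  16  16
  5   0   6   6   6   9  10  16  16  16  19
  6   0   6  12  12  12  15  16  22  22  22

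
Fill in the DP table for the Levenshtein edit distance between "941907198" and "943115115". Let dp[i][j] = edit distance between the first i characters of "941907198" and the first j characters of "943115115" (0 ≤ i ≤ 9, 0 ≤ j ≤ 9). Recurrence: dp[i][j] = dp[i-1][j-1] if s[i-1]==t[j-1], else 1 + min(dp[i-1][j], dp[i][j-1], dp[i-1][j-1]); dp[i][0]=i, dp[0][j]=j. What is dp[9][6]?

   ''  9  4  3  1  1  5  1  1  5
''  0  1  2  3  4  5  6  7  8  9
 9  1  0  1  2  3  4  5  6  7  8
 4  2  1  0  1  2  3  4  5  6  7
 1  3  2  1  1  1  2  3  4  5  6
 9  4  3  2  2  2  2  3  4  5  6
 0  5  4  3  3  3  3  3  4  5  6
 7  6  5  4  4  4  4  4  4  5  6
 1  7  6  5  5  4  4  5  4  4  5
 9  8  7  6  6  5  5  5  5  5  5
 8  9  8  7  7  6  6  6  6  6  6

6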